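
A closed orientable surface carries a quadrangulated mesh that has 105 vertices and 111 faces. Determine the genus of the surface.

Every face is a square, so 2E = 4·111 = 444, giving E = 222.
χ = V − E + F = 105 − 222 + 111 = -6.
For a closed orientable surface χ = 2 − 2g, so g = (2 − (-6))/2 = 4.

4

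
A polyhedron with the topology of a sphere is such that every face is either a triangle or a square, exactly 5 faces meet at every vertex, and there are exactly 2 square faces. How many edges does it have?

Let x be the number of triangles; then F = 2 + x.
Edge–face incidences: 2E = 4·2 + 3·x = 8 + 3x.
Every vertex has degree 5, so 5V = 2E.
Euler: V − E + F = 2 ⇒ (2E)/5 − E + (2 + x) = 2.
Multiply by 10: 2·(2E) − 5·(2E) + 10·(2 + x) = 20, i.e. 20 + 10x − 3·(8 + 3x) = 20.
Collecting terms: x − 4 = 20, so x = 24.
Then 2E = 8 + 3·24 = 80, so E = 40, V = 2E/5 = 16, F = 2 + 24 = 26.

40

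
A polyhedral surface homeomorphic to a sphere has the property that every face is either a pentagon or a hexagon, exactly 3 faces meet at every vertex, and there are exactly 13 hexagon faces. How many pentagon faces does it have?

Let x be the number of pentagons; then F = 13 + x.
Edge–face incidences: 2E = 6·13 + 5·x = 78 + 5x.
Every vertex has degree 3, so 3V = 2E.
Euler: V − E + F = 2 ⇒ (2E)/3 − E + (13 + x) = 2.
Multiply by 6: 2·(2E) − 3·(2E) + 6·(13 + x) = 12, i.e. 78 + 6x − (78 + 5x) = 12.
Collecting terms: x = 12.
Then 2E = 78 + 5·12 = 138, so E = 69, V = 2E/3 = 46, F = 13 + 12 = 25.

12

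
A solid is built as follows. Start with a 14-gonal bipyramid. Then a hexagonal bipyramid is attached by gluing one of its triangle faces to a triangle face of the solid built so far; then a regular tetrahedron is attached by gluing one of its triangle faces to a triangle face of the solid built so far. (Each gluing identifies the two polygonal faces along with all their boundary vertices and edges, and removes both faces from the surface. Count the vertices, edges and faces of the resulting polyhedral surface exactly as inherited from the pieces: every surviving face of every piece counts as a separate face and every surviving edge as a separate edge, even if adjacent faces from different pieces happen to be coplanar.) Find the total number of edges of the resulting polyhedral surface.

60

A 14-gonal bipyramid: V=16, E=42, F=28.
Attach a hexagonal bipyramid (V=8, E=18, F=12) along a 3-gon: merge 3 vertices and 3 edges, delete both glued faces → V=21, E=57, F=38.
Attach a regular tetrahedron (V=4, E=6, F=4) along a 3-gon: merge 3 vertices and 3 edges, delete both glued faces → V=22, E=60, F=40.
Check: V − E + F = 22 − 60 + 40 = 2.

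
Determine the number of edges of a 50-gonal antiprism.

An antiprism on an n-gon has two n-gon caps and 2n triangles: V = 2·50 = 100, E = 4·50 = 200, F = 2·50 + 2 = 102.

200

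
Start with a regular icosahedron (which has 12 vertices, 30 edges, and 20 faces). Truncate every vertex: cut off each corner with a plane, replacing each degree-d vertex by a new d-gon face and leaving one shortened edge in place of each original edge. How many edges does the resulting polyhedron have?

Truncation replaces each original edge-end by a new vertex, so V′ = 2E = 60.
Each original edge survives, and each old vertex of degree d contributes d new edges; summing degrees gives Σd = 2E, so E′ = E + 2E = 3E = 90.
Each original face survives and each original vertex becomes one new face: F′ = F + V = 32.

90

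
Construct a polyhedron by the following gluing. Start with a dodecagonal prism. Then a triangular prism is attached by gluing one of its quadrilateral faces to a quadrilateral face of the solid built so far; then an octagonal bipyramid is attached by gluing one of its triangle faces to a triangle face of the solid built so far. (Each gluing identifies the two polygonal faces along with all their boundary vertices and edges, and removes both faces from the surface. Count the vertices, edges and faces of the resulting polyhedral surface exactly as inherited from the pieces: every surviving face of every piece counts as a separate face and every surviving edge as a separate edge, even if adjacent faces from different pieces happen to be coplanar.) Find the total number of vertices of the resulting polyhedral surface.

A dodecagonal prism: V=24, E=36, F=14.
Attach a triangular prism (V=6, E=9, F=5) along a 4-gon: merge 4 vertices and 4 edges, delete both glued faces → V=26, E=41, F=17.
Attach an octagonal bipyramid (V=10, E=24, F=16) along a 3-gon: merge 3 vertices and 3 edges, delete both glued faces → V=33, E=62, F=31.
Check: V − E + F = 33 − 62 + 31 = 2.

33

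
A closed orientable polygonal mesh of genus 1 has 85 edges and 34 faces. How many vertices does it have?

51

For a closed orientable surface of genus 1, χ = 2 − 2·1 = 0.
V = 0 + E − F = 0 + 85 − 34 = 51.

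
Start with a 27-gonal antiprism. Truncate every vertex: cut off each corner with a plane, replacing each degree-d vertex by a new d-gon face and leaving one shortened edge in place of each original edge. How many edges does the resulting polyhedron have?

The base solid has V = 54, E = 108, F = 56.
Truncation replaces each original edge-end by a new vertex, so V′ = 2E = 216.
Each original edge survives, and each old vertex of degree d contributes d new edges; summing degrees gives Σd = 2E, so E′ = E + 2E = 3E = 324.
Each original face survives and each original vertex becomes one new face: F′ = F + V = 110.

324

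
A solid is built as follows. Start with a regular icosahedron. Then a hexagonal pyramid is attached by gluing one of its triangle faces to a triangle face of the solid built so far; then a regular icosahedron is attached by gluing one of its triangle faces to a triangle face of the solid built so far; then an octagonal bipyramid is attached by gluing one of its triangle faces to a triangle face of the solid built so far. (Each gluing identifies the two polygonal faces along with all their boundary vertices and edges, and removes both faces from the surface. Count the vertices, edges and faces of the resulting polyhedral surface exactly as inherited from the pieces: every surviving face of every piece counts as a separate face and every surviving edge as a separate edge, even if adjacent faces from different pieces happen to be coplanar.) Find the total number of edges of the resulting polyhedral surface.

A regular icosahedron: V=12, E=30, F=20.
Attach a hexagonal pyramid (V=7, E=12, F=7) along a 3-gon: merge 3 vertices and 3 edges, delete both glued faces → V=16, E=39, F=25.
Attach a regular icosahedron (V=12, E=30, F=20) along a 3-gon: merge 3 vertices and 3 edges, delete both glued faces → V=25, E=66, F=43.
Attach an octagonal bipyramid (V=10, E=24, F=16) along a 3-gon: merge 3 vertices and 3 edges, delete both glued faces → V=32, E=87, F=57.
Check: V − E + F = 32 − 87 + 57 = 2.

87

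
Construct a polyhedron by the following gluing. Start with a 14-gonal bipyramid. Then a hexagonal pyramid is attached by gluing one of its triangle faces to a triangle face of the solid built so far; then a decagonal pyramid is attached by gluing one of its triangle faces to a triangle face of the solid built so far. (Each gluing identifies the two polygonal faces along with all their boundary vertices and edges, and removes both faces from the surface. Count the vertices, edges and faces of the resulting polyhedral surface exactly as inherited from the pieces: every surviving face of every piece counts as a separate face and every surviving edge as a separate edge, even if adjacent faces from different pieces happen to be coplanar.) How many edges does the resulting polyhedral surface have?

A 14-gonal bipyramid: V=16, E=42, F=28.
Attach a hexagonal pyramid (V=7, E=12, F=7) along a 3-gon: merge 3 vertices and 3 edges, delete both glued faces → V=20, E=51, F=33.
Attach a decagonal pyramid (V=11, E=20, F=11) along a 3-gon: merge 3 vertices and 3 edges, delete both glued faces → V=28, E=68, F=42.
Check: V − E + F = 28 − 68 + 42 = 2.

68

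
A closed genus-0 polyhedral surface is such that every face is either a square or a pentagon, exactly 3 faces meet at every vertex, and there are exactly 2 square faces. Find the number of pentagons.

8

Let x be the number of pentagons; then F = 2 + x.
Edge–face incidences: 2E = 4·2 + 5·x = 8 + 5x.
Every vertex has degree 3, so 3V = 2E.
Euler: V − E + F = 2 ⇒ (2E)/3 − E + (2 + x) = 2.
Multiply by 6: 2·(2E) − 3·(2E) + 6·(2 + x) = 12, i.e. 12 + 6x − (8 + 5x) = 12.
Collecting terms: x + 4 = 12, so x = 8.
Then 2E = 8 + 5·8 = 48, so E = 24, V = 2E/3 = 16, F = 2 + 8 = 10.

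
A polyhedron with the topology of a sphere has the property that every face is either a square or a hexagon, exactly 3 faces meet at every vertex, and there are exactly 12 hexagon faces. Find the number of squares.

6

Let x be the number of squares; then F = 12 + x.
Edge–face incidences: 2E = 6·12 + 4·x = 72 + 4x.
Every vertex has degree 3, so 3V = 2E.
Euler: V − E + F = 2 ⇒ (2E)/3 − E + (12 + x) = 2.
Multiply by 6: 2·(2E) − 3·(2E) + 6·(12 + x) = 12, i.e. 72 + 6x − (72 + 4x) = 12.
Collecting terms: 2x = 12, so x = 6.
Then 2E = 72 + 4·6 = 96, so E = 48, V = 2E/3 = 32, F = 12 + 6 = 18.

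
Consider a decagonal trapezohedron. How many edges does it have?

40

The n-trapezohedron (dual of the n-antiprism) has V = 2·10 + 2 = 22, E = 4·10 = 40, F = 2·10 = 20.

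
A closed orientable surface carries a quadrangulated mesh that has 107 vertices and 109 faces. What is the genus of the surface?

Every face is a square, so 2E = 4·109 = 436, giving E = 218.
χ = V − E + F = 107 − 218 + 109 = -2.
For a closed orientable surface χ = 2 − 2g, so g = (2 − (-2))/2 = 2.

2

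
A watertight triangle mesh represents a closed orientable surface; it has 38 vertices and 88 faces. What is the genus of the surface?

4

Every face is a triangle, so 2E = 3·88 = 264, giving E = 132.
χ = V − E + F = 38 − 132 + 88 = -6.
For a closed orientable surface χ = 2 − 2g, so g = (2 − (-6))/2 = 4.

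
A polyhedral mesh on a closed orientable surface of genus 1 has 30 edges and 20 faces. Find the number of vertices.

10

For a closed orientable surface of genus 1, χ = 2 − 2·1 = 0.
V = 0 + E − F = 0 + 30 − 20 = 10.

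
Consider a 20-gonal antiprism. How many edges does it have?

80

An antiprism on an n-gon has two n-gon caps and 2n triangles: V = 2·20 = 40, E = 4·20 = 80, F = 2·20 + 2 = 42.
Check: V − E + F = 40 − 80 + 42 = 2.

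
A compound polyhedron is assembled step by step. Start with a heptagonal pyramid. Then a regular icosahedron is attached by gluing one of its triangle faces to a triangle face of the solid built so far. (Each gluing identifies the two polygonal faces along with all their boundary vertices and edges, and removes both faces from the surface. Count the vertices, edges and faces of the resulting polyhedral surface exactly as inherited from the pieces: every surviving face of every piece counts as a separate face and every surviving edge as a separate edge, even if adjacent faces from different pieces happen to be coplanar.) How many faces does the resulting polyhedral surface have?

A heptagonal pyramid: V=8, E=14, F=8.
Attach a regular icosahedron (V=12, E=30, F=20) along a 3-gon: merge 3 vertices and 3 edges, delete both glued faces → V=17, E=41, F=26.
Check: V − E + F = 17 − 41 + 26 = 2.

26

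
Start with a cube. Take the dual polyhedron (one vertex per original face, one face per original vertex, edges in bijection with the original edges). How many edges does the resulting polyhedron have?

The base solid has V = 8, E = 12, F = 6.
The dual swaps V and F and preserves E: V′ = F = 6, E′ = E = 12, F′ = V = 8.

12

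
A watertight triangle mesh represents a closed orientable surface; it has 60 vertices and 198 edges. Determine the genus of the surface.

Every face is a triangle and each edge borders two faces, so 3F = 2·198, giving F = 132.
χ = V − E + F = 60 − 198 + 132 = -6.
For a closed orientable surface χ = 2 − 2g, so g = (2 − (-6))/2 = 4.

4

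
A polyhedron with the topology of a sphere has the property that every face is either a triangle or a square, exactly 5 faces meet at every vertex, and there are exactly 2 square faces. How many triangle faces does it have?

24

Let x be the number of triangles; then F = 2 + x.
Edge–face incidences: 2E = 4·2 + 3·x = 8 + 3x.
Every vertex has degree 5, so 5V = 2E.
Euler: V − E + F = 2 ⇒ (2E)/5 − E + (2 + x) = 2.
Multiply by 10: 2·(2E) − 5·(2E) + 10·(2 + x) = 20, i.e. 20 + 10x − 3·(8 + 3x) = 20.
Collecting terms: x − 4 = 20, so x = 24.
Then 2E = 8 + 3·24 = 80, so E = 40, V = 2E/5 = 16, F = 2 + 24 = 26.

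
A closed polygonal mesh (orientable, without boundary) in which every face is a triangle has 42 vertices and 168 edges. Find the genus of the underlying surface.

Every face is a triangle and each edge borders two faces, so 3F = 2·168, giving F = 112.
χ = V − E + F = 42 − 168 + 112 = -14.
For a closed orientable surface χ = 2 − 2g, so g = (2 − (-14))/2 = 8.

8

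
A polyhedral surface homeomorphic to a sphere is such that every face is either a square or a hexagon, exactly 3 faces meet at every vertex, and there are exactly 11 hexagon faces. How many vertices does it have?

Let x be the number of squares; then F = 11 + x.
Edge–face incidences: 2E = 6·11 + 4·x = 66 + 4x.
Every vertex has degree 3, so 3V = 2E.
Euler: V − E + F = 2 ⇒ (2E)/3 − E + (11 + x) = 2.
Multiply by 6: 2·(2E) − 3·(2E) + 6·(11 + x) = 12, i.e. 66 + 6x − (66 + 4x) = 12.
Collecting terms: 2x = 12, so x = 6.
Then 2E = 66 + 4·6 = 90, so E = 45, V = 2E/3 = 30, F = 11 + 6 = 17.

30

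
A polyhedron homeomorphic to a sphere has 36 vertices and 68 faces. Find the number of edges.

102

Here V − E + F = 2.
E = V + F − (2) = 36 + 68 − (2) = 102.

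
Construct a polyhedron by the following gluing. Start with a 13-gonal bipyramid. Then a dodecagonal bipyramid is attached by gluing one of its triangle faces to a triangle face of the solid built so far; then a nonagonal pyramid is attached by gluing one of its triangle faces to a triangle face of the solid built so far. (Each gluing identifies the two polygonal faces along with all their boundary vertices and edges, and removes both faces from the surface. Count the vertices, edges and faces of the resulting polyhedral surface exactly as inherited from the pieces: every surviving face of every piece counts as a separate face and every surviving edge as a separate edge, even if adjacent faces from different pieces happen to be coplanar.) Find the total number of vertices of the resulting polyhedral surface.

A 13-gonal bipyramid: V=15, E=39, F=26.
Attach a dodecagonal bipyramid (V=14, E=36, F=24) along a 3-gon: merge 3 vertices and 3 edges, delete both glued faces → V=26, E=72, F=48.
Attach a nonagonal pyramid (V=10, E=18, F=10) along a 3-gon: merge 3 vertices and 3 edges, delete both glued faces → V=33, E=87, F=56.
Check: V − E + F = 33 − 87 + 56 = 2.

33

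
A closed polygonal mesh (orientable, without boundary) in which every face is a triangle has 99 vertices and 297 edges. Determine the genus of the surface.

1

Every face is a triangle and each edge borders two faces, so 3F = 2·297, giving F = 198.
χ = V − E + F = 99 − 297 + 198 = 0.
For a closed orientable surface χ = 2 − 2g, so g = (2 − (0))/2 = 1.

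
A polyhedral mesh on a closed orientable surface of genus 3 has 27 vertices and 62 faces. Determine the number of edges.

For a closed orientable surface of genus 3, χ = 2 − 2·3 = -4.
E = V + F − (-4) = 27 + 62 − (-4) = 93.

93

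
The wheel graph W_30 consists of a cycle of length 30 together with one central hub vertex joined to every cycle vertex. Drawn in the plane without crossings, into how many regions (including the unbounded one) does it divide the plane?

W_30 has V = 30 + 1 = 31 vertices and E = 2·30 = 60 edges.
By Euler's formula F = 2 − V + E = 2 − 31 + 60 = 31.

31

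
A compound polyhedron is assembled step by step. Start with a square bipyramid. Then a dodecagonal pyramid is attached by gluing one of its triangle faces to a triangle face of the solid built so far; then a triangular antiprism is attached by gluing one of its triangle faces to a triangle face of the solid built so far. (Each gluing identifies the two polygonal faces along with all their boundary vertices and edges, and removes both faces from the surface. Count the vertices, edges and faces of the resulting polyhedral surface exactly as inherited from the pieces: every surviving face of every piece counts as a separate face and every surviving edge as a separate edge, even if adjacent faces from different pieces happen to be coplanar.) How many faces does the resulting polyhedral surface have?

25

A square bipyramid: V=6, E=12, F=8.
Attach a dodecagonal pyramid (V=13, E=24, F=13) along a 3-gon: merge 3 vertices and 3 edges, delete both glued faces → V=16, E=33, F=19.
Attach a triangular antiprism (V=6, E=12, F=8) along a 3-gon: merge 3 vertices and 3 edges, delete both glued faces → V=19, E=42, F=25.
Check: V − E + F = 19 − 42 + 25 = 2.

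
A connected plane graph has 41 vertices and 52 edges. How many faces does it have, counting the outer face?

Euler's formula for a connected plane graph: V − E + F = 2, so F = 2 − 41 + 52 = 13.

13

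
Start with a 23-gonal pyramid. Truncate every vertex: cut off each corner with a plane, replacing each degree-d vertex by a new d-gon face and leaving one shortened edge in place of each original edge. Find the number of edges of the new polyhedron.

The base solid has V = 24, E = 46, F = 24.
Truncation replaces each original edge-end by a new vertex, so V′ = 2E = 92.
Each original edge survives, and each old vertex of degree d contributes d new edges; summing degrees gives Σd = 2E, so E′ = E + 2E = 3E = 138.
Each original face survives and each original vertex becomes one new face: F′ = F + V = 48.

138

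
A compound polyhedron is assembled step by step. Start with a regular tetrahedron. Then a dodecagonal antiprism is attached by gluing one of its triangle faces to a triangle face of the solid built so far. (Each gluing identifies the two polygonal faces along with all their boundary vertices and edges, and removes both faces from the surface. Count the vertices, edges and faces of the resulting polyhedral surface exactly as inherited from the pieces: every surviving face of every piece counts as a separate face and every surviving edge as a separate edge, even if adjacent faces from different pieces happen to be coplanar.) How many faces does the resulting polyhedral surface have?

28

A regular tetrahedron: V=4, E=6, F=4.
Attach a dodecagonal antiprism (V=24, E=48, F=26) along a 3-gon: merge 3 vertices and 3 edges, delete both glued faces → V=25, E=51, F=28.
Check: V − E + F = 25 − 51 + 28 = 2.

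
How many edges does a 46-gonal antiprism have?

An antiprism on an n-gon has two n-gon caps and 2n triangles: V = 2·46 = 92, E = 4·46 = 184, F = 2·46 + 2 = 94.

184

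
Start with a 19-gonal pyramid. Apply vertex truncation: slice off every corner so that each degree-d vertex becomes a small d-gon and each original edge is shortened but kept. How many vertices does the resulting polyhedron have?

76

The base solid has V = 20, E = 38, F = 20.
Truncation replaces each original edge-end by a new vertex, so V′ = 2E = 76.
Each original edge survives, and each old vertex of degree d contributes d new edges; summing degrees gives Σd = 2E, so E′ = E + 2E = 3E = 114.
Each original face survives and each original vertex becomes one new face: F′ = F + V = 40.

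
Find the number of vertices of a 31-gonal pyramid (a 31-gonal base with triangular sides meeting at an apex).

A pyramid on an n-gon base has one n-gon and n triangles: V = 31 + 1 = 32, E = 2·31 = 62, F = 31 + 1 = 32.

32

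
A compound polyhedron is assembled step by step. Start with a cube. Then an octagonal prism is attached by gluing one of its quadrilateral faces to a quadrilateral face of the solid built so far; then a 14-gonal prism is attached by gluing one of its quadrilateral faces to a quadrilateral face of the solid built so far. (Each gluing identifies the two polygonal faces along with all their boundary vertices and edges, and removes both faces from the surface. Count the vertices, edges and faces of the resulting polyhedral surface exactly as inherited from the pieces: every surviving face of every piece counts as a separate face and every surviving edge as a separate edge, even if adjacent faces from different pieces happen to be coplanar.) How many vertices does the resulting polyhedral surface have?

44

A cube: V=8, E=12, F=6.
Attach an octagonal prism (V=16, E=24, F=10) along a 4-gon: merge 4 vertices and 4 edges, delete both glued faces → V=20, E=32, F=14.
Attach a 14-gonal prism (V=28, E=42, F=16) along a 4-gon: merge 4 vertices and 4 edges, delete both glued faces → V=44, E=70, F=28.
Check: V − E + F = 44 − 70 + 28 = 2.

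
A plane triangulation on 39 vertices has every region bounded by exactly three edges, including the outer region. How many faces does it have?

In a plane triangulation 3F = 2E and V − E + F = 2, so F = 2V − 4 = 2·39 − 4 = 74.

74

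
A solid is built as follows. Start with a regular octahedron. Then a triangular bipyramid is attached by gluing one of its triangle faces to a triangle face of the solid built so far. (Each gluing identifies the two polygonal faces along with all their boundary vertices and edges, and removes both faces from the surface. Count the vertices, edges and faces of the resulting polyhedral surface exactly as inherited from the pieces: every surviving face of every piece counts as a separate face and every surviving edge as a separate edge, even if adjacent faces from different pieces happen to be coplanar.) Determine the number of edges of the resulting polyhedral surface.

18

A regular octahedron: V=6, E=12, F=8.
Attach a triangular bipyramid (V=5, E=9, F=6) along a 3-gon: merge 3 vertices and 3 edges, delete both glued faces → V=8, E=18, F=12.
Check: V − E + F = 8 − 18 + 12 = 2.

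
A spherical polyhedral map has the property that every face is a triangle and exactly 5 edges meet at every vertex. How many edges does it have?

Each face has 3 edges and each edge borders two faces, so 2E = 3F.
Each vertex has degree 5, so 5V = 2E and hence V = 3F/5.
Euler: V − E + F = 2 ⇒ (3F/5) − (3F/2) + F = 2.
Multiply by 10: (6 − 15 + 10)F = 20, i.e. 1F = 20.
So F = 20, E = 3·20/2 = 30, V = 3·20/5 = 12.

30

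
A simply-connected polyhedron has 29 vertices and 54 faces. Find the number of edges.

Here V − E + F = 2.
E = V + F − (2) = 29 + 54 − (2) = 81.

81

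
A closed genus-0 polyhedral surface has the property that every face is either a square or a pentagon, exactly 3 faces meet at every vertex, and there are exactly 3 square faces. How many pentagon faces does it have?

Let x be the number of pentagons; then F = 3 + x.
Edge–face incidences: 2E = 4·3 + 5·x = 12 + 5x.
Every vertex has degree 3, so 3V = 2E.
Euler: V − E + F = 2 ⇒ (2E)/3 − E + (3 + x) = 2.
Multiply by 6: 2·(2E) − 3·(2E) + 6·(3 + x) = 12, i.e. 18 + 6x − (12 + 5x) = 12.
Collecting terms: x + 6 = 12, so x = 6.
Then 2E = 12 + 5·6 = 42, so E = 21, V = 2E/3 = 14, F = 3 + 6 = 9.

6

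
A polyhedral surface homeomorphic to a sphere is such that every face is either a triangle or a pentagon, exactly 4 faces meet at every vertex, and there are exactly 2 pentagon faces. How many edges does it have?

Let x be the number of triangles; then F = 2 + x.
Edge–face incidences: 2E = 5·2 + 3·x = 10 + 3x.
Every vertex has degree 4, so 4V = 2E.
Euler: V − E + F = 2 ⇒ (2E)/4 − E + (2 + x) = 2.
Multiply by 8: 2·(2E) − 4·(2E) + 8·(2 + x) = 16, i.e. 16 + 8x − 2·(10 + 3x) = 16.
Collecting terms: 2x − 4 = 16, so 2x = 20, so x = 10.
Then 2E = 10 + 3·10 = 40, so E = 20, V = 2E/4 = 10, F = 2 + 10 = 12.

20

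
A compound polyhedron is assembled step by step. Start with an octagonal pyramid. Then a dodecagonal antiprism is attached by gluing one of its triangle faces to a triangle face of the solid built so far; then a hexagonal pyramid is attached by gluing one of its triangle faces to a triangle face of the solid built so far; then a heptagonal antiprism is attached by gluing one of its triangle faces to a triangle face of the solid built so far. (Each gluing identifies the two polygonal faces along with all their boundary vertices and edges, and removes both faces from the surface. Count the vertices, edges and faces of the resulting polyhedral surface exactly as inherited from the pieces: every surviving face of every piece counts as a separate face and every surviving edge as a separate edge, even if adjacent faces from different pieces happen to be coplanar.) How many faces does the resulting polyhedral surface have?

An octagonal pyramid: V=9, E=16, F=9.
Attach a dodecagonal antiprism (V=24, E=48, F=26) along a 3-gon: merge 3 vertices and 3 edges, delete both glued faces → V=30, E=61, F=33.
Attach a hexagonal pyramid (V=7, E=12, F=7) along a 3-gon: merge 3 vertices and 3 edges, delete both glued faces → V=34, E=70, F=38.
Attach a heptagonal antiprism (V=14, E=28, F=16) along a 3-gon: merge 3 vertices and 3 edges, delete both glued faces → V=45, E=95, F=52.
Check: V − E + F = 45 − 95 + 52 = 2.

52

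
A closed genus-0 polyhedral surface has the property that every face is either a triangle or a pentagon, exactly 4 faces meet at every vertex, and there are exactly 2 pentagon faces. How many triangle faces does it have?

Let x be the number of triangles; then F = 2 + x.
Edge–face incidences: 2E = 5·2 + 3·x = 10 + 3x.
Every vertex has degree 4, so 4V = 2E.
Euler: V − E + F = 2 ⇒ (2E)/4 − E + (2 + x) = 2.
Multiply by 8: 2·(2E) − 4·(2E) + 8·(2 + x) = 16, i.e. 16 + 8x − 2·(10 + 3x) = 16.
Collecting terms: 2x − 4 = 16, so 2x = 20, so x = 10.
Then 2E = 10 + 3·10 = 40, so E = 20, V = 2E/4 = 10, F = 2 + 10 = 12.

10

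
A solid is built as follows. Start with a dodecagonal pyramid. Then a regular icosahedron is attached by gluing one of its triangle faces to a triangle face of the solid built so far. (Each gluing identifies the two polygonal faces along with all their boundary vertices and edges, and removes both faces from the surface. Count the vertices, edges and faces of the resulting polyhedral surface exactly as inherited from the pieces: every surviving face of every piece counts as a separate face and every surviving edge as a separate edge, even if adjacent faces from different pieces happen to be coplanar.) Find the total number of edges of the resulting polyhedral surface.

51

A dodecagonal pyramid: V=13, E=24, F=13.
Attach a regular icosahedron (V=12, E=30, F=20) along a 3-gon: merge 3 vertices and 3 edges, delete both glued faces → V=22, E=51, F=31.
Check: V − E + F = 22 − 51 + 31 = 2.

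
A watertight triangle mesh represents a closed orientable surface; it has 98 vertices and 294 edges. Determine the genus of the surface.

1

Every face is a triangle and each edge borders two faces, so 3F = 2·294, giving F = 196.
χ = V − E + F = 98 − 294 + 196 = 0.
For a closed orientable surface χ = 2 − 2g, so g = (2 − (0))/2 = 1.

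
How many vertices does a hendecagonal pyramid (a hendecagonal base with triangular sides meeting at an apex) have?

A pyramid on an n-gon base has one n-gon and n triangles: V = 11 + 1 = 12, E = 2·11 = 22, F = 11 + 1 = 12.

12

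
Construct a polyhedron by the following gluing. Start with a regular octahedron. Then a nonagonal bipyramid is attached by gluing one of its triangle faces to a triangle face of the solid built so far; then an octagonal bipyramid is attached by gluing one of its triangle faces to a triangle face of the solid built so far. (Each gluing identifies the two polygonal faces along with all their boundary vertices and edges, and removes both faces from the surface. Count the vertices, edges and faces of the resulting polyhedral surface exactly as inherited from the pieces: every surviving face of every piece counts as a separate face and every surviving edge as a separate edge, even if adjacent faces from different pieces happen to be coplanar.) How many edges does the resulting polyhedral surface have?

A regular octahedron: V=6, E=12, F=8.
Attach a nonagonal bipyramid (V=11, E=27, F=18) along a 3-gon: merge 3 vertices and 3 edges, delete both glued faces → V=14, E=36, F=24.
Attach an octagonal bipyramid (V=10, E=24, F=16) along a 3-gon: merge 3 vertices and 3 edges, delete both glued faces → V=21, E=57, F=38.
Check: V − E + F = 21 − 57 + 38 = 2.

57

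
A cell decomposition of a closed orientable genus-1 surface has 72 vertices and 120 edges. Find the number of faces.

For a closed orientable surface of genus 1, χ = 2 − 2·1 = 0.
F = 0 − V + E = 0 − 72 + 120 = 48.

48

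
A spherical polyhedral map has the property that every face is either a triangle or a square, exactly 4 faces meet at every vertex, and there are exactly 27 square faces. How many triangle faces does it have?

8

Let x be the number of triangles; then F = 27 + x.
Edge–face incidences: 2E = 4·27 + 3·x = 108 + 3x.
Every vertex has degree 4, so 4V = 2E.
Euler: V − E + F = 2 ⇒ (2E)/4 − E + (27 + x) = 2.
Multiply by 8: 2·(2E) − 4·(2E) + 8·(27 + x) = 16, i.e. 216 + 8x − 2·(108 + 3x) = 16.
Collecting terms: 2x = 16, so x = 8.
Then 2E = 108 + 3·8 = 132, so E = 66, V = 2E/4 = 33, F = 27 + 8 = 35.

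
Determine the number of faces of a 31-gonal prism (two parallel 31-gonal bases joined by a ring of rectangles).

33

A prism on an n-gon has two n-gon bases and n rectangular sides: V = 2·31 = 62, E = 3·31 = 93, F = 31 + 2 = 33.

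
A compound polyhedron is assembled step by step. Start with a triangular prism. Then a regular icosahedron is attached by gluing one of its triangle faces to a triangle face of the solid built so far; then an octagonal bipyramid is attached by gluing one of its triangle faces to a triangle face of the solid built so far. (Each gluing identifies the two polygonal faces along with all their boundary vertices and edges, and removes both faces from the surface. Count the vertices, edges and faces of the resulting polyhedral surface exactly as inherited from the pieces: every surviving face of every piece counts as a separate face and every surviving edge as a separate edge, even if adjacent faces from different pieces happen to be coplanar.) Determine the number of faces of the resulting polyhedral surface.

A triangular prism: V=6, E=9, F=5.
Attach a regular icosahedron (V=12, E=30, F=20) along a 3-gon: merge 3 vertices and 3 edges, delete both glued faces → V=15, E=36, F=23.
Attach an octagonal bipyramid (V=10, E=24, F=16) along a 3-gon: merge 3 vertices and 3 edges, delete both glued faces → V=22, E=57, F=37.
Check: V − E + F = 22 − 57 + 37 = 2.

37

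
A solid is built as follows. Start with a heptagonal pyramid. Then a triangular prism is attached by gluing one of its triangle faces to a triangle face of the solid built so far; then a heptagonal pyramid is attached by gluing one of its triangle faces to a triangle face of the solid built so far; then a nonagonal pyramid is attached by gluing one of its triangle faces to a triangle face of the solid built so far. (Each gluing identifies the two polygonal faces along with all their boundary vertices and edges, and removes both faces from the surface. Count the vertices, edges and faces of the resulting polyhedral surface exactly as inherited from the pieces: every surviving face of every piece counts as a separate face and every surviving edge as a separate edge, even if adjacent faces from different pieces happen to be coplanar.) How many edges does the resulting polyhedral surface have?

A heptagonal pyramid: V=8, E=14, F=8.
Attach a triangular prism (V=6, E=9, F=5) along a 3-gon: merge 3 vertices and 3 edges, delete both glued faces → V=11, E=20, F=11.
Attach a heptagonal pyramid (V=8, E=14, F=8) along a 3-gon: merge 3 vertices and 3 edges, delete both glued faces → V=16, E=31, F=17.
Attach a nonagonal pyramid (V=10, E=18, F=10) along a 3-gon: merge 3 vertices and 3 edges, delete both glued faces → V=23, E=46, F=25.
Check: V − E + F = 23 − 46 + 25 = 2.

46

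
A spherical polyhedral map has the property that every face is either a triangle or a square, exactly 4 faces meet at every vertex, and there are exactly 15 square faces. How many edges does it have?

42

Let x be the number of triangles; then F = 15 + x.
Edge–face incidences: 2E = 4·15 + 3·x = 60 + 3x.
Every vertex has degree 4, so 4V = 2E.
Euler: V − E + F = 2 ⇒ (2E)/4 − E + (15 + x) = 2.
Multiply by 8: 2·(2E) − 4·(2E) + 8·(15 + x) = 16, i.e. 120 + 8x − 2·(60 + 3x) = 16.
Collecting terms: 2x = 16, so x = 8.
Then 2E = 60 + 3·8 = 84, so E = 42, V = 2E/4 = 21, F = 15 + 8 = 23.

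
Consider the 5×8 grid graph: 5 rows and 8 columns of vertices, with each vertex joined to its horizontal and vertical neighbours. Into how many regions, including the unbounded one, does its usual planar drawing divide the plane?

The grid has V = 5·8 = 40 vertices and E = 5·7 + 8·4 = 67 edges.
F = 2 − V + E = 2 − 40 + 67 = 29.

29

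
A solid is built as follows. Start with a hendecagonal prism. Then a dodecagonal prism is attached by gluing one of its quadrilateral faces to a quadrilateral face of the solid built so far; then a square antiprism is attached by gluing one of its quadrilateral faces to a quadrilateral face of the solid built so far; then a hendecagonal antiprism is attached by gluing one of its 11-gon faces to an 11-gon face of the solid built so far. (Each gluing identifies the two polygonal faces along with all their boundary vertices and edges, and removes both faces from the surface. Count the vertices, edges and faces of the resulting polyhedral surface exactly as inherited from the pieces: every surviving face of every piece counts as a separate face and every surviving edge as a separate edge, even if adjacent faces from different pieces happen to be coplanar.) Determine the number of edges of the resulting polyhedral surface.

110

A hendecagonal prism: V=22, E=33, F=13.
Attach a dodecagonal prism (V=24, E=36, F=14) along a 4-gon: merge 4 vertices and 4 edges, delete both glued faces → V=42, E=65, F=25.
Attach a square antiprism (V=8, E=16, F=10) along a 4-gon: merge 4 vertices and 4 edges, delete both glued faces → V=46, E=77, F=33.
Attach a hendecagonal antiprism (V=22, E=44, F=24) along an 11-gon: merge 11 vertices and 11 edges, delete both glued faces → V=57, E=110, F=55.
Check: V − E + F = 57 − 110 + 55 = 2.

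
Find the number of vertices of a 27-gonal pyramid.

A pyramid on an n-gon base has one n-gon and n triangles: V = 27 + 1 = 28, E = 2·27 = 54, F = 27 + 1 = 28.
Check: V − E + F = 28 − 54 + 28 = 2.

28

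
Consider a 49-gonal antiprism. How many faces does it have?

An antiprism on an n-gon has two n-gon caps and 2n triangles: V = 2·49 = 98, E = 4·49 = 196, F = 2·49 + 2 = 100.

100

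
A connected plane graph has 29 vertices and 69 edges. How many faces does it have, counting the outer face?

Euler's formula for a connected plane graph: V − E + F = 2, so F = 2 − 29 + 69 = 42.

42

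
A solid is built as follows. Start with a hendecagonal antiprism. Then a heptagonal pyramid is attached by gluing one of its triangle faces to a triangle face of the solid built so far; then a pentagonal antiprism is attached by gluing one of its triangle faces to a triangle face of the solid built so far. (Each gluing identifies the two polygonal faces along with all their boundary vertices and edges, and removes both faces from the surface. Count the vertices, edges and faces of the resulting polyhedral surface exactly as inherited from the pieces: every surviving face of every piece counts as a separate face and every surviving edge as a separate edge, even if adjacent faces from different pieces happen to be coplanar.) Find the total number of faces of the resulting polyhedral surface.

A hendecagonal antiprism: V=22, E=44, F=24.
Attach a heptagonal pyramid (V=8, E=14, F=8) along a 3-gon: merge 3 vertices and 3 edges, delete both glued faces → V=27, E=55, F=30.
Attach a pentagonal antiprism (V=10, E=20, F=12) along a 3-gon: merge 3 vertices and 3 edges, delete both glued faces → V=34, E=72, F=40.
Check: V − E + F = 34 − 72 + 40 = 2.

40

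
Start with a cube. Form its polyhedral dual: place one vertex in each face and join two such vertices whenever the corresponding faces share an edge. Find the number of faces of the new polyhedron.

8

The base solid has V = 8, E = 12, F = 6.
The dual swaps V and F and preserves E: V′ = F = 6, E′ = E = 12, F′ = V = 8.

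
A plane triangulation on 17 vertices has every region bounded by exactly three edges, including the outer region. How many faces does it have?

30

In a plane triangulation 3F = 2E and V − E + F = 2, so F = 2V − 4 = 2·17 − 4 = 30.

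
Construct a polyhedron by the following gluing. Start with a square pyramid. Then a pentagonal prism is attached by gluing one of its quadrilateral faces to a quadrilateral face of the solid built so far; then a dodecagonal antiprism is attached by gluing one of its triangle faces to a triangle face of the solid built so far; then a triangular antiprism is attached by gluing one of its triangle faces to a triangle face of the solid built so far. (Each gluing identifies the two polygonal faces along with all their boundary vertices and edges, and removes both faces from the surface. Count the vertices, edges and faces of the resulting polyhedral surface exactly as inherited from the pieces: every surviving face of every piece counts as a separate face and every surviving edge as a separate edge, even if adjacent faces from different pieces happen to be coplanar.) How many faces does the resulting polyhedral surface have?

40

A square pyramid: V=5, E=8, F=5.
Attach a pentagonal prism (V=10, E=15, F=7) along a 4-gon: merge 4 vertices and 4 edges, delete both glued faces → V=11, E=19, F=10.
Attach a dodecagonal antiprism (V=24, E=48, F=26) along a 3-gon: merge 3 vertices and 3 edges, delete both glued faces → V=32, E=64, F=34.
Attach a triangular antiprism (V=6, E=12, F=8) along a 3-gon: merge 3 vertices and 3 edges, delete both glued faces → V=35, E=73, F=40.
Check: V − E + F = 35 − 73 + 40 = 2.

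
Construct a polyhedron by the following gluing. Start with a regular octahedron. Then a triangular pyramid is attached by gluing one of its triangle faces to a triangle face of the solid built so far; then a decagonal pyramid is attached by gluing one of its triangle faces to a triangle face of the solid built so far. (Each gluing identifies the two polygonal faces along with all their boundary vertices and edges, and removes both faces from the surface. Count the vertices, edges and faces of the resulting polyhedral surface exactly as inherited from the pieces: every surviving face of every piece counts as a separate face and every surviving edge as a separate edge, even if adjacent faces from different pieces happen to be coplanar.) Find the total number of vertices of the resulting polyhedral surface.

15

A regular octahedron: V=6, E=12, F=8.
Attach a triangular pyramid (V=4, E=6, F=4) along a 3-gon: merge 3 vertices and 3 edges, delete both glued faces → V=7, E=15, F=10.
Attach a decagonal pyramid (V=11, E=20, F=11) along a 3-gon: merge 3 vertices and 3 edges, delete both glued faces → V=15, E=32, F=19.
Check: V − E + F = 15 − 32 + 19 = 2.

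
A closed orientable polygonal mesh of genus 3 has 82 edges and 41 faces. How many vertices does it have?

For a closed orientable surface of genus 3, χ = 2 − 2·3 = -4.
V = -4 + E − F = -4 + 82 − 41 = 37.

37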